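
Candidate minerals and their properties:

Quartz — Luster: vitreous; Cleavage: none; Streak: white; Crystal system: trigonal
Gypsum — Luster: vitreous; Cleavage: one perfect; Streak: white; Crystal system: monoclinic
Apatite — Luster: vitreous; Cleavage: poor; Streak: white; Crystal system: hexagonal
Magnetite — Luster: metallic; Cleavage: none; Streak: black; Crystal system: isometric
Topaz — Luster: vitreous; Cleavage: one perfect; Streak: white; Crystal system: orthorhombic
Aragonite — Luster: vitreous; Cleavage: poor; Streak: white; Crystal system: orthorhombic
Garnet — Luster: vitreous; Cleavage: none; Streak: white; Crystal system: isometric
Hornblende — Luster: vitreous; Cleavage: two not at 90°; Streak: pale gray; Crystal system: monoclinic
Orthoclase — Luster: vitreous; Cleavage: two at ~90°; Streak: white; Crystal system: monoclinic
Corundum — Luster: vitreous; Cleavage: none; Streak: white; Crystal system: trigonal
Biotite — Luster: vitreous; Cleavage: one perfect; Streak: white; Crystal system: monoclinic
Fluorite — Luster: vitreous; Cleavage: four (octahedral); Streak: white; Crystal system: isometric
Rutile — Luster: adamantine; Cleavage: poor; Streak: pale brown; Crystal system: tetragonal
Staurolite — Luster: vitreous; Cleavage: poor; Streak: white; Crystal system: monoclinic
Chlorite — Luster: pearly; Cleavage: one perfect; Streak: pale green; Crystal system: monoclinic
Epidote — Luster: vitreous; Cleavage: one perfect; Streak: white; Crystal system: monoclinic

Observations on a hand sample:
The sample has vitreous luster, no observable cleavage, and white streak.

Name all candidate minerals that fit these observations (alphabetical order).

Corundum, Garnet, Quartz

Vitreous luster rules out Magnetite, Rutile, Chlorite.
No observable cleavage — leaves Quartz, Garnet, Corundum.
White streak — every remaining candidate is consistent.
Consistent with every observation: Corundum, Garnet, Quartz.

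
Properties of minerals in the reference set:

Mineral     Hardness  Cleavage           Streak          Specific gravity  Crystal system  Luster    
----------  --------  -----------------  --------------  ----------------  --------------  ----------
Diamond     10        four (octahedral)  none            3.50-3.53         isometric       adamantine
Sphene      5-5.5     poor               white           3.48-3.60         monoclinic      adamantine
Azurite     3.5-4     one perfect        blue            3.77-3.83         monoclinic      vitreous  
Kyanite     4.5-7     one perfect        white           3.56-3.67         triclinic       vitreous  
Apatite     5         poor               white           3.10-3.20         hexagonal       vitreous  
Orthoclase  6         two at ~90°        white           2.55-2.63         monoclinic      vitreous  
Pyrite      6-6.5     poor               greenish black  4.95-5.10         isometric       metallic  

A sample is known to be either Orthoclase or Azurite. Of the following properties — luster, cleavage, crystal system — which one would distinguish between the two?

Luster: both vitreous — no difference.
Cleavage: Orthoclase two at ~90°, Azurite one perfect — these differ.
Crystal system: both monoclinic — no difference.
Cleavage is the diagnostic property here.

cleavage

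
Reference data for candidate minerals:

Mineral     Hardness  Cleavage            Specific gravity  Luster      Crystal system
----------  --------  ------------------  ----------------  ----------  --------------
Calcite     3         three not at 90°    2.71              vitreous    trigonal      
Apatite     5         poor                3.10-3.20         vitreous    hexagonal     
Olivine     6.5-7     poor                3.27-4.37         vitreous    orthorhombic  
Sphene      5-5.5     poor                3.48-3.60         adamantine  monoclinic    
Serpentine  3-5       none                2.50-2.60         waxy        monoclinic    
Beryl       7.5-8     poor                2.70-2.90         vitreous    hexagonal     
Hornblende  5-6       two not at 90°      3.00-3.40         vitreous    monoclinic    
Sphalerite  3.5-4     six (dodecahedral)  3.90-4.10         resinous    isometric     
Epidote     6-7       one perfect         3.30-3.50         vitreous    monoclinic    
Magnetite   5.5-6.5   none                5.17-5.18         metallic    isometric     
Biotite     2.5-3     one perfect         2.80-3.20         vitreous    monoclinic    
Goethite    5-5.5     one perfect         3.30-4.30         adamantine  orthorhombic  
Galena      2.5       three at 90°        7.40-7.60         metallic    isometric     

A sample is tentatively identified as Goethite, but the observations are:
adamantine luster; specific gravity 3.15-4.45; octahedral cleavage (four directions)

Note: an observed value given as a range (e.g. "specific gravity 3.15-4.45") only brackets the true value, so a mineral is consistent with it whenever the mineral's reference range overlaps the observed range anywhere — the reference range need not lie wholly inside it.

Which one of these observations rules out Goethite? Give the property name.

cleavage

Adamantine luster: Goethite has adamantine luster — within range.
Specific gravity 3.15-4.45: Goethite has SG 3.30-4.30 — within range.
Octahedral cleavage (four directions): Goethite has cleavage one perfect — does not match.
The cleavage is the one property that does not fit.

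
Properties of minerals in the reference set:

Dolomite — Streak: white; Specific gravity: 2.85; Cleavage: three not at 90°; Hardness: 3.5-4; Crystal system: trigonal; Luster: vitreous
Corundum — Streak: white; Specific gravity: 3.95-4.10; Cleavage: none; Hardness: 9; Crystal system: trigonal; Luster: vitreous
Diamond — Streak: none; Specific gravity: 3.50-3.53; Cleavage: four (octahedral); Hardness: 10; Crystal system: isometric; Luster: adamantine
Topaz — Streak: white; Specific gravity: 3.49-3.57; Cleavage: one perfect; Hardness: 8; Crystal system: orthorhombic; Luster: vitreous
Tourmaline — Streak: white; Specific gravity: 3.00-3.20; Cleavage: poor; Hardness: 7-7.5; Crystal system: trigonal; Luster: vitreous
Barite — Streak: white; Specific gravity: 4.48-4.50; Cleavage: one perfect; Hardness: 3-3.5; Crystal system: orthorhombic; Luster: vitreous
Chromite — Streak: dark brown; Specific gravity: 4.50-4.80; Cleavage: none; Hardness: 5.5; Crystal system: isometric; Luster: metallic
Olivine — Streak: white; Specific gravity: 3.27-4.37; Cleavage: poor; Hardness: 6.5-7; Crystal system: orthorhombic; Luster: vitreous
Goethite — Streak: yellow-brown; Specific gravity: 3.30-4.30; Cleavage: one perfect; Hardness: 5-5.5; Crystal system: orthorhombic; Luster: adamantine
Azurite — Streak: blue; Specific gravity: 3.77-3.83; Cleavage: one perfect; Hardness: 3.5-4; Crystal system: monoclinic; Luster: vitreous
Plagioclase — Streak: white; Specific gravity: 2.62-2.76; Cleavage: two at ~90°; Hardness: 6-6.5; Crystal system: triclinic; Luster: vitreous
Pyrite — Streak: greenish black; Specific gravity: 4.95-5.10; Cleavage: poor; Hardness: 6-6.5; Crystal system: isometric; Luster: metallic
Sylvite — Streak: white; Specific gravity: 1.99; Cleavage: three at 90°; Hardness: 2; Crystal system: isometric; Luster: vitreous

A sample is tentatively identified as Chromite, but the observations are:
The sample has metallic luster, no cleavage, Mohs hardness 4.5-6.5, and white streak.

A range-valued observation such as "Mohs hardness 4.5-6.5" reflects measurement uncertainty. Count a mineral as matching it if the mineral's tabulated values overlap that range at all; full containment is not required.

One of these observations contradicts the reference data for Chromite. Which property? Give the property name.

Metallic luster: Chromite has metallic luster — matches.
No cleavage: Chromite has cleavage none — matches.
Mohs hardness 4.5-6.5: Chromite has hardness 5.5 — matches.
White streak: Chromite has dark brown streak — outside the reference range.
Only the streak is inconsistent.

streak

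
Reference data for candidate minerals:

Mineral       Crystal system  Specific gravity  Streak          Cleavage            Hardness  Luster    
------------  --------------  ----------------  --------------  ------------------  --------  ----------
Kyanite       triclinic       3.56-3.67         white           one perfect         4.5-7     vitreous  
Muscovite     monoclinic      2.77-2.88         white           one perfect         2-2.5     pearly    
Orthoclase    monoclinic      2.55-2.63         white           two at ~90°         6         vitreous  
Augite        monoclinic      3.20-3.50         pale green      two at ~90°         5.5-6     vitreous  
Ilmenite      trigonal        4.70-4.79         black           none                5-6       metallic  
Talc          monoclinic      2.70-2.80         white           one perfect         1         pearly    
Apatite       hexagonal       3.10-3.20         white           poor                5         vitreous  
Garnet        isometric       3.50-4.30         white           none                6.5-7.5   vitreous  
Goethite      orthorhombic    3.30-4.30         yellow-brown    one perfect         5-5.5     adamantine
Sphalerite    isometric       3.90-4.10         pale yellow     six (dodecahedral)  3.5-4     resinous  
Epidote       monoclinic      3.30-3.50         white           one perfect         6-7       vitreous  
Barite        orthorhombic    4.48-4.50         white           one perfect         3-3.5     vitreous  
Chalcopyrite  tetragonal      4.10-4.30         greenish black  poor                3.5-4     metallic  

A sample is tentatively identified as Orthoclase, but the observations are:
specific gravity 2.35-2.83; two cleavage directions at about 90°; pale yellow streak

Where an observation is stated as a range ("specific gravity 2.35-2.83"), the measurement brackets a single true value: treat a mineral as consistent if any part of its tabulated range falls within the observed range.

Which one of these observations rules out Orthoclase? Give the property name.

streak

Specific gravity 2.35-2.83: Orthoclase has SG 2.55-2.63 — matches.
Two cleavage directions at about 90°: Orthoclase has cleavage two at ~90° — matches.
Pale yellow streak: Orthoclase has white streak — inconsistent.
The streak is the one property that does not fit.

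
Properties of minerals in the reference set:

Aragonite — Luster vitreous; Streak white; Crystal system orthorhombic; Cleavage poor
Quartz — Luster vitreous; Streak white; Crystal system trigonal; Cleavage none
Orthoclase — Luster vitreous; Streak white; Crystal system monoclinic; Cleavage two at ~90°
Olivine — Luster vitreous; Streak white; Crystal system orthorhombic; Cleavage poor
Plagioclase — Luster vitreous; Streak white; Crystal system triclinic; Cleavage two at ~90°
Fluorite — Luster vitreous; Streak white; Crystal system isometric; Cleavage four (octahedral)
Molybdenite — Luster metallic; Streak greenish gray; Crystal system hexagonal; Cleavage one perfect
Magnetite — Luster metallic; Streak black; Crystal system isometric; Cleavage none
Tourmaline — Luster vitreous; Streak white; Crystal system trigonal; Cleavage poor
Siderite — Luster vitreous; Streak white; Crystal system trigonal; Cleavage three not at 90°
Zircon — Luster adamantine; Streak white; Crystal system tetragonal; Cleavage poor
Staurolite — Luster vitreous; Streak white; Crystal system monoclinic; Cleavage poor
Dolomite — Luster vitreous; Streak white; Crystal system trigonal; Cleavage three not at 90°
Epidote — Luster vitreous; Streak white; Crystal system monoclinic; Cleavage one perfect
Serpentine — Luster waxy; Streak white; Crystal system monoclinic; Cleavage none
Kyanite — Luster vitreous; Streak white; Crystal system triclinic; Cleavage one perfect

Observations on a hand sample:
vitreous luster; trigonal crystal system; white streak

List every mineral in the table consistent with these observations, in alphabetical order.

Dolomite, Quartz, Siderite, Tourmaline

Vitreous luster eliminates Molybdenite, Magnetite, Zircon, Serpentine.
Trigonal crystal system: Quartz, Tourmaline, Siderite, Dolomite remain.
White streak: no further eliminations.
Consistent with every observation: Dolomite, Quartz, Siderite, Tourmaline.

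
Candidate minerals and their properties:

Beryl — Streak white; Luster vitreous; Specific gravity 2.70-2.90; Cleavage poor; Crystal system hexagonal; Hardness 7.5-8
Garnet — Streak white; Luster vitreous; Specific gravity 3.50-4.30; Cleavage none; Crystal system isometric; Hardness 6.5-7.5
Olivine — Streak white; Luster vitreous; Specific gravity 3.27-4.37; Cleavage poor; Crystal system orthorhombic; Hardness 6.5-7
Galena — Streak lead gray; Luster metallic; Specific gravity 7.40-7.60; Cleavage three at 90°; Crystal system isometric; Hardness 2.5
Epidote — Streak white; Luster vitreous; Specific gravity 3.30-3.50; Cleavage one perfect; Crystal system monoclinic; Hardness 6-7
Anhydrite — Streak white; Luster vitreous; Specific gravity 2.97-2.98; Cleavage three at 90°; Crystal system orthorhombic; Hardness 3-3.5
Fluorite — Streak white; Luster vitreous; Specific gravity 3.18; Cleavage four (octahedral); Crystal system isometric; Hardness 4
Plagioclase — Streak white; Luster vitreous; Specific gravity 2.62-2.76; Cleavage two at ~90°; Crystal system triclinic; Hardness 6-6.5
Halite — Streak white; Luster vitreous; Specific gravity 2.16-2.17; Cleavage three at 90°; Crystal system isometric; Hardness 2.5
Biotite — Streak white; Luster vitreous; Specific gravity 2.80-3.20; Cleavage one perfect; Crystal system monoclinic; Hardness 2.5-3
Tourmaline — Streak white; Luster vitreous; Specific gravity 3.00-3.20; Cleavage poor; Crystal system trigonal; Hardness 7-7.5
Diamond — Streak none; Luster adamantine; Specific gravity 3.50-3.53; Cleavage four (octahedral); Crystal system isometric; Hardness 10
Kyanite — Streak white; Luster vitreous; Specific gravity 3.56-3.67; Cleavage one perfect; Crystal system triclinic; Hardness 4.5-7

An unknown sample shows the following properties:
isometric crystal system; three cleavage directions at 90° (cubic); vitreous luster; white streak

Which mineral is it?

Isometric crystal system — Garnet, Galena, Fluorite, Halite, Diamond remain.
Three cleavage directions at 90° (cubic) — only Galena, Halite remain.
Vitreous luster is inconsistent with Galena.
White streak — no further eliminations.
Halite is the sole remaining match.

Halite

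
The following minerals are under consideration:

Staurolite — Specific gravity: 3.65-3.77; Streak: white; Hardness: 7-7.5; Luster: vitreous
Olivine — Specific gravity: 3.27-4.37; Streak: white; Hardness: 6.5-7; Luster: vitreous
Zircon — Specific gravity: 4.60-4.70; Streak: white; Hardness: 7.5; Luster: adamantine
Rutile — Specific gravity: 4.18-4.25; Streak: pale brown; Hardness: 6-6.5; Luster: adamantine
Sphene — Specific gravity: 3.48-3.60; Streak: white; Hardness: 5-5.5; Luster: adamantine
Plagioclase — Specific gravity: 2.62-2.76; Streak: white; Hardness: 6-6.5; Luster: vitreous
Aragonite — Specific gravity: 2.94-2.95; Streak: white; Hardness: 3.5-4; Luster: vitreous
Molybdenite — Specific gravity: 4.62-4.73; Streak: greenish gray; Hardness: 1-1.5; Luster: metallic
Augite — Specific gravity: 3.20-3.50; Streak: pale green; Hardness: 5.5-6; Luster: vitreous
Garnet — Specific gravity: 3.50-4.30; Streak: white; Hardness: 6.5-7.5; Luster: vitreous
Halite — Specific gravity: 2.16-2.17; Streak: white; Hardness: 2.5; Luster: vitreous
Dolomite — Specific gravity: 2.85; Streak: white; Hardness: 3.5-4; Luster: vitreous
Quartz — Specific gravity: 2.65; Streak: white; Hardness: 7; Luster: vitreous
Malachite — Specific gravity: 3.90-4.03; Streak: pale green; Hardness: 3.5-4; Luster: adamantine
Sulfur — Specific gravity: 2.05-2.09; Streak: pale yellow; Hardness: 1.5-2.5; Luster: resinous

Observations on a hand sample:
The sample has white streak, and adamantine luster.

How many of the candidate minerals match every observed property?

White streak eliminates Rutile, Molybdenite, Augite, Malachite, Sulfur.
Adamantine luster — leaves Zircon, Sphene.
Remaining candidates: Sphene, Zircon.
That is 2 minerals.

2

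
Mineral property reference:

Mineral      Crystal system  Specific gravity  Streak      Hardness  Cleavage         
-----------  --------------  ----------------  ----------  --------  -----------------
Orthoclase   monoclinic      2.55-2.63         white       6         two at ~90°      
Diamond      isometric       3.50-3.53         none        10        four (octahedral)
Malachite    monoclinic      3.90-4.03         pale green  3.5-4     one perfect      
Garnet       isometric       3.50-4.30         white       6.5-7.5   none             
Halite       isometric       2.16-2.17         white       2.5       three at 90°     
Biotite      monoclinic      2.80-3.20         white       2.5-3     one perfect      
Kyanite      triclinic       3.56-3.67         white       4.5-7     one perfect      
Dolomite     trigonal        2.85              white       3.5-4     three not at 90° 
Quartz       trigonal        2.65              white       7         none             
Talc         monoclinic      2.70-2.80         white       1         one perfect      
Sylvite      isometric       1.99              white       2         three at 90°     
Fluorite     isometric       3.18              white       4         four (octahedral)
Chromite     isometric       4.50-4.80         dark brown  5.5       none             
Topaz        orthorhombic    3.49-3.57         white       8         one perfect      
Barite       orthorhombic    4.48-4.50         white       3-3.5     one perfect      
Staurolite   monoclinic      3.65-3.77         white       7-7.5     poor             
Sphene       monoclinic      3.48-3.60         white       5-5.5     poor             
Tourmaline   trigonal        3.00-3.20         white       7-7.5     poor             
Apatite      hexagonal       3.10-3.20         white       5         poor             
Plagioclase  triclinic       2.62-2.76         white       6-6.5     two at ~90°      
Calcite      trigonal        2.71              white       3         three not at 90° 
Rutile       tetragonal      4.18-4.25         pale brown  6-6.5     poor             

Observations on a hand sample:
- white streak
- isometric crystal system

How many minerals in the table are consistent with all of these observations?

4

White streak is inconsistent with Diamond, Malachite, Chromite, Rutile.
Isometric crystal system: only Garnet, Halite, Sylvite, Fluorite remain.
Remaining candidates: Fluorite, Garnet, Halite, Sylvite.
That is 4 minerals.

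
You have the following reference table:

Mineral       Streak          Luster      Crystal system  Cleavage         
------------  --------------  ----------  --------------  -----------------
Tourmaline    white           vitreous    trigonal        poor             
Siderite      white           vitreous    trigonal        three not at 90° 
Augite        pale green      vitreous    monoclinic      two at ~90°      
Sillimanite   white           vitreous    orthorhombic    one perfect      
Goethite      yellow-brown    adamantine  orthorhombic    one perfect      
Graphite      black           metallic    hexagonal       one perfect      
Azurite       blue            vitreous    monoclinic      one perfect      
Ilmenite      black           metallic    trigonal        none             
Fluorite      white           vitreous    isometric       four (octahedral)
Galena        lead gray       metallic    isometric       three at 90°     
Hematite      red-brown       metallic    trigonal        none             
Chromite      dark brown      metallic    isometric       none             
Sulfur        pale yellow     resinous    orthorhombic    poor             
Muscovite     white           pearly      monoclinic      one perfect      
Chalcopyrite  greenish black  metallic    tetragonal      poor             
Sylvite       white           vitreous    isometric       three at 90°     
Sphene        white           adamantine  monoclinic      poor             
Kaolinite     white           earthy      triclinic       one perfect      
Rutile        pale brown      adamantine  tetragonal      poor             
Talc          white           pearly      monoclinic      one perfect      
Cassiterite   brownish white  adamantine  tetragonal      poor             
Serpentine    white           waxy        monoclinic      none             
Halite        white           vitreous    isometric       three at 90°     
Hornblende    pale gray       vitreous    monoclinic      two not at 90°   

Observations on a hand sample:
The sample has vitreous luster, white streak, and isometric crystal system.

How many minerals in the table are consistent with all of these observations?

3

Vitreous luster: narrows the field to Tourmaline, Siderite, Augite, Sillimanite, Azurite, Fluorite, Sylvite, Halite, Hornblende.
White streak is inconsistent with Augite, Azurite, Hornblende.
Isometric crystal system excludes Tourmaline, Siderite, Sillimanite.
Consistent with every observation: Fluorite, Halite, Sylvite.
That is 3 minerals.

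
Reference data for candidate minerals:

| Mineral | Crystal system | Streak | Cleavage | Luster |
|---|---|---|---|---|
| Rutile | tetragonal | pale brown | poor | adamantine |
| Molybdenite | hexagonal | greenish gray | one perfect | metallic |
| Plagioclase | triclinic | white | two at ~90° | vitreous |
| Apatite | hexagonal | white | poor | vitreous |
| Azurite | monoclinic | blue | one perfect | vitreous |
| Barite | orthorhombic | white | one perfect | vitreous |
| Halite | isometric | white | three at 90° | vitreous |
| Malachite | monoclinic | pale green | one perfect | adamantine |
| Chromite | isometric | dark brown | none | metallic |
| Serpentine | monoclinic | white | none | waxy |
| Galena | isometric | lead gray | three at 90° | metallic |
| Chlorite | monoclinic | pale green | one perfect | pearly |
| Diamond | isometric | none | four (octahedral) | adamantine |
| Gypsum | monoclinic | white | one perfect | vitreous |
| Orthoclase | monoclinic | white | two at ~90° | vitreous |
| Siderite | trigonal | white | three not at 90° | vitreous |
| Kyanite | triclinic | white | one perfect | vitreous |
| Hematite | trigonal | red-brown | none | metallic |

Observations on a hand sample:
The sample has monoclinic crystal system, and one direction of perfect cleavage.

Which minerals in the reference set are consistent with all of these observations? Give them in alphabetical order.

Monoclinic crystal system — only Azurite, Malachite, Serpentine, Chlorite, Gypsum, Orthoclase remain.
One direction of perfect cleavage excludes Serpentine, Orthoclase.
Consistent with every observation: Azurite, Chlorite, Gypsum, Malachite.

Azurite, Chlorite, Gypsum, Malachite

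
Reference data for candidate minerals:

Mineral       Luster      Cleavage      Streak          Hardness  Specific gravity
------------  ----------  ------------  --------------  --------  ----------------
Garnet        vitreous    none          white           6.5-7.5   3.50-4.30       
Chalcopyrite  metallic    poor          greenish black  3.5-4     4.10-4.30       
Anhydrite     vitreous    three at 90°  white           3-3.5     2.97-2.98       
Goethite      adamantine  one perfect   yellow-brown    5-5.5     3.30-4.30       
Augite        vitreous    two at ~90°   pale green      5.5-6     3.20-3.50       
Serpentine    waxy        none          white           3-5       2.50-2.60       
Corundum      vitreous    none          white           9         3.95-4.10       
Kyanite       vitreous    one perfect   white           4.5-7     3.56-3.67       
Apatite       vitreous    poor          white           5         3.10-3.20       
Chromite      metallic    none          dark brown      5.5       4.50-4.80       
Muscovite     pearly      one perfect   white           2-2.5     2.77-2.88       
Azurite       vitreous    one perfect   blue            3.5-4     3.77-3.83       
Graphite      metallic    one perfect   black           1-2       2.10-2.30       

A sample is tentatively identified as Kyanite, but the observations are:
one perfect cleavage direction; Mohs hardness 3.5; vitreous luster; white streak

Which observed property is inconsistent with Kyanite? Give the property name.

One perfect cleavage direction: Kyanite has cleavage one perfect — consistent.
Mohs hardness 3.5: Kyanite has hardness 4.5-7 — does not match.
Vitreous luster: Kyanite has vitreous luster — consistent.
White streak: Kyanite has white streak — consistent.
The hardness is the one property that does not fit.

hardness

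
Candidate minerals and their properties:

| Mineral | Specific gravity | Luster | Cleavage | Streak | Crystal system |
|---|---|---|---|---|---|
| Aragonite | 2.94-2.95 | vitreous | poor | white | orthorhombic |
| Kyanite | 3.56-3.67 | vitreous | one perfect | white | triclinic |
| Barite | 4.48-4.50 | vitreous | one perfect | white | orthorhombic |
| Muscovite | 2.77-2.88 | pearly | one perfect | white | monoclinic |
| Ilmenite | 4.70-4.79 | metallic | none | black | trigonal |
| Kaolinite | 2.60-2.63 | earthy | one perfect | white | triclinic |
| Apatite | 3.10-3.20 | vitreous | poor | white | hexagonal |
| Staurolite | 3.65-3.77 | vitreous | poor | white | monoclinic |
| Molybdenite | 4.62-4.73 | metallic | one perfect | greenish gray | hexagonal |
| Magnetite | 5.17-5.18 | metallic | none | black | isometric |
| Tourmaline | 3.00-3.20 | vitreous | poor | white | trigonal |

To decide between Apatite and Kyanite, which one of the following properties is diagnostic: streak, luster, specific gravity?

Streak: both white — identical.
Luster: both vitreous — identical.
Specific gravity: Apatite 3.10-3.20, Kyanite 3.56-3.67 — different.
Of the listed properties, specific gravity is the one that separates them.

specific gravity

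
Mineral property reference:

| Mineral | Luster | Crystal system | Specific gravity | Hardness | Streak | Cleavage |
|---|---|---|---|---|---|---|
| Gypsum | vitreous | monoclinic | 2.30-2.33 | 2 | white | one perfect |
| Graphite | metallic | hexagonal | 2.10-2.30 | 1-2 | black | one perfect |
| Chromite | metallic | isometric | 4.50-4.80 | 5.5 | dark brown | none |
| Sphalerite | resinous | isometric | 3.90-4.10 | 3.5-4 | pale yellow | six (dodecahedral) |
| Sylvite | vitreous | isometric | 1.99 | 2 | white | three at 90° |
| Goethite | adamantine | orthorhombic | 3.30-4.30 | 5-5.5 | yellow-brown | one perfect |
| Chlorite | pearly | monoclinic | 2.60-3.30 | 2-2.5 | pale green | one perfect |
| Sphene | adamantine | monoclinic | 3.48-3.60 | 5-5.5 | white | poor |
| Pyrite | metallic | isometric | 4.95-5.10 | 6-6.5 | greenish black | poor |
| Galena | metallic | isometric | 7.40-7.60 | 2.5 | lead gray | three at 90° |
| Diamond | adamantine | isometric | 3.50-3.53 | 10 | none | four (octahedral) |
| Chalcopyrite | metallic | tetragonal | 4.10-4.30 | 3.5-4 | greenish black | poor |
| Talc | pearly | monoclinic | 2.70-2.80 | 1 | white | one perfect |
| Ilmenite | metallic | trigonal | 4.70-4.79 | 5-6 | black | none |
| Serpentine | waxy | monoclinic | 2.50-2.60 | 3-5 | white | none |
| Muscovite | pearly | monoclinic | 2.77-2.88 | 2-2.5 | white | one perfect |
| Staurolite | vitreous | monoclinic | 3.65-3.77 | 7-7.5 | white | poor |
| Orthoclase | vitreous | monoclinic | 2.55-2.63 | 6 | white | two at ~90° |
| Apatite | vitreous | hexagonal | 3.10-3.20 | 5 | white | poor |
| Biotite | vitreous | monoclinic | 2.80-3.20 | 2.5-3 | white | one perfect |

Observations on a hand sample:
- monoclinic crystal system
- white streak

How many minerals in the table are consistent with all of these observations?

Monoclinic crystal system — only Gypsum, Chlorite, Sphene, Talc, Serpentine, Muscovite, Staurolite, Orthoclase, Biotite remain.
White streak eliminates Chlorite.
Consistent with every observation: Biotite, Gypsum, Muscovite, Orthoclase, Serpentine, Sphene, Staurolite, Talc.
That is 8 minerals.

8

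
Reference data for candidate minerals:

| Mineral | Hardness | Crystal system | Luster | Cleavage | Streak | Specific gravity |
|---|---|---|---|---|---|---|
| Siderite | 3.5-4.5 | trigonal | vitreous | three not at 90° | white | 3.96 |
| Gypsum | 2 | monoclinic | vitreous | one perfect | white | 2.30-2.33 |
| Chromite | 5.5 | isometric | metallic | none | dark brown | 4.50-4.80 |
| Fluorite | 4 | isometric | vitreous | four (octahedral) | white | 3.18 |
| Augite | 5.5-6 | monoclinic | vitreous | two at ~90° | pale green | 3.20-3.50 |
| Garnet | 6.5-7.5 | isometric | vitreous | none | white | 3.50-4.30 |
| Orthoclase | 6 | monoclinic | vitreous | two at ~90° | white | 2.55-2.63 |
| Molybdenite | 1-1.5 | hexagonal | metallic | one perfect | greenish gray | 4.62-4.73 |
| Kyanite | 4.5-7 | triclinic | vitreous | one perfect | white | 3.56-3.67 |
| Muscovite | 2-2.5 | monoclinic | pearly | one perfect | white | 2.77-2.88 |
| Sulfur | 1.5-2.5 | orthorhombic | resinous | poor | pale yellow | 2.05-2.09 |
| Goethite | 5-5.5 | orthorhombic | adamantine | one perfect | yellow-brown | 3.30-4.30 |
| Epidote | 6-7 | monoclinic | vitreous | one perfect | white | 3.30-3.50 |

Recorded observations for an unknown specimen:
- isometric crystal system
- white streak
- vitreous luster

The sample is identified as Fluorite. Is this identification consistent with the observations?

Isometric crystal system — is consistent with Fluorite (isometric system).
White streak — is consistent with Fluorite (white streak).
Vitreous luster — is consistent with Fluorite (vitreous luster).
All observations are consistent with the tabulated values for Fluorite.

Yes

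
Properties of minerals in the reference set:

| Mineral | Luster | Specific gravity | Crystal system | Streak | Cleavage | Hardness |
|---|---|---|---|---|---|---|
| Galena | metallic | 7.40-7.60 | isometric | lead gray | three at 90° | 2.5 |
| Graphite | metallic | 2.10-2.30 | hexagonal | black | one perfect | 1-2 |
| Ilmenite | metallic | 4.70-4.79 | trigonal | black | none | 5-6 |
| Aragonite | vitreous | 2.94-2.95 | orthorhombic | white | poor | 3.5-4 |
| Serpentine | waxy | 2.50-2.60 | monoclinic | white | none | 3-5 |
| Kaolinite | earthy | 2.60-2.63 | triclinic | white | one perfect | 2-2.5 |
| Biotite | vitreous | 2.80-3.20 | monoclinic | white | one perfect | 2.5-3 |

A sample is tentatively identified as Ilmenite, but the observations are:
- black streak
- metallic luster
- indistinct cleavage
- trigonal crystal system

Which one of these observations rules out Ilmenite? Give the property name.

cleavage

Black streak: Ilmenite has black streak — matches.
Metallic luster: Ilmenite has metallic luster — matches.
Indistinct cleavage: Ilmenite has cleavage none — outside the reference range.
Trigonal crystal system: Ilmenite has trigonal system — matches.
Only the cleavage is inconsistent.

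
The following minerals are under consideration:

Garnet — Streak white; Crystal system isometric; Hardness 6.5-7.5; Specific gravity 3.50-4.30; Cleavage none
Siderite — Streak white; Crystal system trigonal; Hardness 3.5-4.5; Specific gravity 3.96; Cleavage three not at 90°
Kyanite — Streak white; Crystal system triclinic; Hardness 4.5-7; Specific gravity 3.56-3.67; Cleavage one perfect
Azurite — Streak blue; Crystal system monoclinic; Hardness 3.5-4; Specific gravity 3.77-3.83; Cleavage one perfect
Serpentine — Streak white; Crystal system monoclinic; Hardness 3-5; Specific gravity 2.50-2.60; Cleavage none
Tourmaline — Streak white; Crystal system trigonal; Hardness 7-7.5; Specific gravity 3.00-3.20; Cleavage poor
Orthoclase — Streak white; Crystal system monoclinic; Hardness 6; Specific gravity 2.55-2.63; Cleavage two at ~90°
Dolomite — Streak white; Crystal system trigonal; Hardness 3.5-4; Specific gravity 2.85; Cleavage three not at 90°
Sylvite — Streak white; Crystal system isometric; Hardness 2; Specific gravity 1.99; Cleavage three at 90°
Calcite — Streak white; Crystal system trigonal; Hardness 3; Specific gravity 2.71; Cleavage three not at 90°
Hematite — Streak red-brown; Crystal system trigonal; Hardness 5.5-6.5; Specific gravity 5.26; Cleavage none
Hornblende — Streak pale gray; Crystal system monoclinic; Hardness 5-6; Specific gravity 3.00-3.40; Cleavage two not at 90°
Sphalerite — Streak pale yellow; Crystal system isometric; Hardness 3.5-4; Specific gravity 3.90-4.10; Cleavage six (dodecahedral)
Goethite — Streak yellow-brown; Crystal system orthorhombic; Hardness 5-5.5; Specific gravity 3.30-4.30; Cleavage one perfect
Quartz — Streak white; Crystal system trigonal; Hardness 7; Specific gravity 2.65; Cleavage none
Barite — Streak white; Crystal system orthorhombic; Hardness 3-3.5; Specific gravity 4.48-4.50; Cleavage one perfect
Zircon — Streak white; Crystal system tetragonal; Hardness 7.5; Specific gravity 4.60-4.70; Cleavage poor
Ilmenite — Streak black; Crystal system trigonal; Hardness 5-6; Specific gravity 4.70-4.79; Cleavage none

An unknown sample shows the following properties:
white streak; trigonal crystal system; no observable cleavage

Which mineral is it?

White streak is inconsistent with Azurite, Hematite, Hornblende, Sphalerite, Goethite, Ilmenite.
Trigonal crystal system — only Siderite, Tourmaline, Dolomite, Calcite, Quartz remain.
No observable cleavage — narrows the field to Quartz.
Only Quartz satisfies all observations.

Quartz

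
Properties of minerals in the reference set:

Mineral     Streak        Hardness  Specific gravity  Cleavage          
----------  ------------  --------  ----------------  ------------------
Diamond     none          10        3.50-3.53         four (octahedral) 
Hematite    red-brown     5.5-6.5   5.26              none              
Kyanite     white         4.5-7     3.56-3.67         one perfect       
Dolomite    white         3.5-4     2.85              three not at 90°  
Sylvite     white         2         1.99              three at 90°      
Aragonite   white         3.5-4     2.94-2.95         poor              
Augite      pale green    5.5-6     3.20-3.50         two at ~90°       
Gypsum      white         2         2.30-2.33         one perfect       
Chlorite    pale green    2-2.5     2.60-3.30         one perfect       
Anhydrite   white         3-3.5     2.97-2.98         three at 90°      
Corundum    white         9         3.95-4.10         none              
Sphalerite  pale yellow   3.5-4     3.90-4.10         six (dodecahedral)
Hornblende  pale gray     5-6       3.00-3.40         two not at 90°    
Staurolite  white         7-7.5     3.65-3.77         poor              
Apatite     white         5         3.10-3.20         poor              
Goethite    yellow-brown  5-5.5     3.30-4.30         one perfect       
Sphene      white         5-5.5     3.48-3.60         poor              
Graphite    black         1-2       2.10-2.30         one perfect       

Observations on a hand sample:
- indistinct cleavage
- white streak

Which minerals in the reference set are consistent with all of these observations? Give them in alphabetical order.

Indistinct cleavage: Aragonite, Staurolite, Apatite, Sphene remain.
White streak: no further eliminations.
Remaining candidates: Apatite, Aragonite, Sphene, Staurolite.

Apatite, Aragonite, Sphene, Staurolite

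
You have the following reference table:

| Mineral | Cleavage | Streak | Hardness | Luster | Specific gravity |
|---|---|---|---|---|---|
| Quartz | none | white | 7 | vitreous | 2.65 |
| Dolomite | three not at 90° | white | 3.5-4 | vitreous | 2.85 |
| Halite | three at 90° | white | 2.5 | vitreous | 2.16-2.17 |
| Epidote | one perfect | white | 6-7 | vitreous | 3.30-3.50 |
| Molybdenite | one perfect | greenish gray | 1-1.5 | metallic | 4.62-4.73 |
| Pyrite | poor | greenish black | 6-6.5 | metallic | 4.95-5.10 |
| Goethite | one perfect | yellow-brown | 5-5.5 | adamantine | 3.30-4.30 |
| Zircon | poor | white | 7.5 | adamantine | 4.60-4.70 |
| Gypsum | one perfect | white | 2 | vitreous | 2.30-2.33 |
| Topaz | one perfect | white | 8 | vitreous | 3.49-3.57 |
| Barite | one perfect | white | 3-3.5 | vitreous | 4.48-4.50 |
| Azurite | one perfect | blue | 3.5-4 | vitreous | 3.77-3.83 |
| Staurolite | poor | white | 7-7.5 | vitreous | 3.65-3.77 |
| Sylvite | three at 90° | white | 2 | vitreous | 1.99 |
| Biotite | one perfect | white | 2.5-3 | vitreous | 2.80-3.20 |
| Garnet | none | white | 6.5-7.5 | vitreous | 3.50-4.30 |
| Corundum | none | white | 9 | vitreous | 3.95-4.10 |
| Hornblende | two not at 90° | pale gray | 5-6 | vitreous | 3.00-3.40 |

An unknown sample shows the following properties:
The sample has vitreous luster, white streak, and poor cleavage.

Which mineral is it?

Vitreous luster eliminates Molybdenite, Pyrite, Goethite, Zircon.
White streak excludes Azurite, Hornblende.
Poor cleavage: only Staurolite remains.
The only mineral consistent with every observation is Staurolite.

Staurolite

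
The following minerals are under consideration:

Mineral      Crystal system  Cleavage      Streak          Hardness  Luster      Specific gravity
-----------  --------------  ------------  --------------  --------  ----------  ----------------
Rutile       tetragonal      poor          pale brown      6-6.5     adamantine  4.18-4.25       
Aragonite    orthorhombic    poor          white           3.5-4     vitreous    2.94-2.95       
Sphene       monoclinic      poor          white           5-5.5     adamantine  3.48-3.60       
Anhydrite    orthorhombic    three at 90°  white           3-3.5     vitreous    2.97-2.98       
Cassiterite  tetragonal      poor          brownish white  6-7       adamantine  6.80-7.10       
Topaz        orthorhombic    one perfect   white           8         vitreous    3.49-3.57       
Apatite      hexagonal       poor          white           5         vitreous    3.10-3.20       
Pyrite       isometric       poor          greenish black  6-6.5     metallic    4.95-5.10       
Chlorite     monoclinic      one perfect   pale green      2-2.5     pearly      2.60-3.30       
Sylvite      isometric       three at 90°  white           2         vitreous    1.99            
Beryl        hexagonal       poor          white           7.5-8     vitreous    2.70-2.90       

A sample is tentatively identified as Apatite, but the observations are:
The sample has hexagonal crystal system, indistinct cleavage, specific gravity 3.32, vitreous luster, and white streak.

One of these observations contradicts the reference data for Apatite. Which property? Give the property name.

Hexagonal crystal system: Apatite has hexagonal system — matches.
Indistinct cleavage: Apatite has cleavage poor — matches.
Specific gravity 3.32: Apatite has SG 3.10-3.20 — outside the reference range.
Vitreous luster: Apatite has vitreous luster — matches.
White streak: Apatite has white streak — matches.
Everything matches except the specific gravity.

specific gravity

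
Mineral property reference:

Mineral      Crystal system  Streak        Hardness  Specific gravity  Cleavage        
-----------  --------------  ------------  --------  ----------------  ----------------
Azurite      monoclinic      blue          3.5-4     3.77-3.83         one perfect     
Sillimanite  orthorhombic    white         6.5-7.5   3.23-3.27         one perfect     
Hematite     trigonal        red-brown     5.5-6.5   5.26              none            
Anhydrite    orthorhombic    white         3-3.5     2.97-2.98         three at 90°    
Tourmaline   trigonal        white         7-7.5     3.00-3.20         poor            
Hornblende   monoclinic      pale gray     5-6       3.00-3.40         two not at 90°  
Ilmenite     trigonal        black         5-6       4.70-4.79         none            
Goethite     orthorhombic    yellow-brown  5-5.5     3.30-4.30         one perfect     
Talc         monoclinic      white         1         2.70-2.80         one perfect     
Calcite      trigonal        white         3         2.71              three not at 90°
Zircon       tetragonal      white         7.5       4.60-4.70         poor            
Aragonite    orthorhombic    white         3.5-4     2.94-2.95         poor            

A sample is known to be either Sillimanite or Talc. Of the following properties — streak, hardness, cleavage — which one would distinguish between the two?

Streak: both white — identical.
Hardness: Sillimanite 6.5-7.5, Talc 1 — different.
Cleavage: both one perfect — identical.
Hardness is the diagnostic property here.

hardness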